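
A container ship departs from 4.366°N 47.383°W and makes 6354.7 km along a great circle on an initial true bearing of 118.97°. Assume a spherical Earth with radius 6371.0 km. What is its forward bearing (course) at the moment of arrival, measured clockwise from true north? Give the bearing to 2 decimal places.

δ = 6354.7/6371 = 0.997442 rad (57.1492°).
Start latitude φ₁ = 0.076201 rad; initial bearing θ = 2.076418 rad.
sin φ₂ = sin φ₁ cos δ + cos φ₁ sin δ cos θ = (0.076127)(0.542453) + (0.997098)(0.840086)(-0.484352) = -0.364421
φ₂ = asin(-0.364421) = -0.373011 rad = -21.372°.
Then Δλ = atan2(0.732836, 0.570196) = 0.909573 rad, from sin θ sin δ cos φ₁ over cos δ − sin φ₁ sin φ₂.
λ₂ = -47.383° + 52.115° = 4.732°.
The forward bearing on arrival equals the back-azimuth from the destination plus 180°.
Back-azimuth from P₂ (-21.37°, 4.73°) to P₁ (4.37°, -47.38°), with Δλ' = λ₁ − λ₂ = -52.11°: atan2( sin Δλ' cos φ₁ , cos φ₂ sin φ₁ − sin φ₂ cos φ₁ cos Δλ' ) = 290.49°.
Final bearing = (290.49° + 180°) mod 360° = 110.49°.

final bearing 110.49°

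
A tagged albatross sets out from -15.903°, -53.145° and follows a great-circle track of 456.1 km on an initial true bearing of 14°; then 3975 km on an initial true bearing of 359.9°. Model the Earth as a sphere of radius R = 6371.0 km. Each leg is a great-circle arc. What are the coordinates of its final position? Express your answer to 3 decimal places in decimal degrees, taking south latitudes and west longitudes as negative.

Apply the spherical direct solution leg by leg, carrying full precision between legs.
Leg 1: from (-15.903°, -53.145°), δ = 456.1/6371 = 0.071590 rad, θ = 14° → φ = -11.921°, λ = -52.132°.
Leg 2: from (-11.921°, -52.132°), δ = 3975/6371 = 0.623921 rad, θ = 359.9° → φ = 23.827°, λ = -52.195°.

latitude 23.827°, longitude -52.195°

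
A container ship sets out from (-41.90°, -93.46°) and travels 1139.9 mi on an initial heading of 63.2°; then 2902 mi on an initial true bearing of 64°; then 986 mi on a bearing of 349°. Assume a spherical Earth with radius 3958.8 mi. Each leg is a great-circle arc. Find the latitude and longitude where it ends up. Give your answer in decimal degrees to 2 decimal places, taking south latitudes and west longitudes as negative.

latitude 4.86°, longitude -41.04°

Apply the spherical direct solution leg by leg, carrying full precision between legs.
Leg 1: from (-41.90°, -93.46°), δ = 1139.9/3958.8 = 0.287941 rad, θ = 63.2° → φ = -33.03°, λ = -75.86°.
Leg 2: from (-33.03°, -75.86°), δ = 2902/3958.8 = 0.733050 rad, θ = 64° → φ = -9.15°, λ = -38.33°.
Leg 3: from (-9.15°, -38.33°), δ = 986/3958.8 = 0.249065 rad, θ = 349° → φ = 4.86°, λ = -41.04°.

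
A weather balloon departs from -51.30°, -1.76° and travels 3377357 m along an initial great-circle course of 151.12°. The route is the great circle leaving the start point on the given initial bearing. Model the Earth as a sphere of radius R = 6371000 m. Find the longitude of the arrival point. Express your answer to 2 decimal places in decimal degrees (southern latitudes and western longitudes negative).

longitude 49.79°

The arc subtends δ = 3377357/6371000 = 0.530114 rad at the centre.
With φ₁ = -51.30° = -0.895354 rad and θ = 151.12° = 2.637542 rad:
Destination latitude: φ₂ = arcsin( sin φ₁ cos δ + cos φ₁ sin δ cos θ ) = arcsin(-0.950141) = -71.83°.
For the longitude increment, Δλ = atan2( sin θ sin δ cos φ₁, cos δ − sin φ₁ sin φ₂ ) = atan2(0.152690, 0.121231) = 51.55°.
λ₂ = -1.76° + 51.55° = 49.79°.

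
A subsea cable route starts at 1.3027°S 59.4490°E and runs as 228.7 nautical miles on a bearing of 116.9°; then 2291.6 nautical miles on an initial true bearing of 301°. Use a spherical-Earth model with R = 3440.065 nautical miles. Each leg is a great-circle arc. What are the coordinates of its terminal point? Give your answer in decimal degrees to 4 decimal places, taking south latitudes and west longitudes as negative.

latitude 16.0439°, longitude 29.4031°

Apply the spherical direct solution leg by leg, carrying full precision between legs.
Leg 1: from (-1.3027°, 59.4490°), δ = 228.7/3440.065 = 0.066481 rad, θ = 116.9° → φ = -3.0228°, λ = 62.8502°.
Leg 2: from (-3.0228°, 62.8502°), δ = 2291.6/3440.065 = 0.666150 rad, θ = 301° → φ = 16.0439°, λ = 29.4031°.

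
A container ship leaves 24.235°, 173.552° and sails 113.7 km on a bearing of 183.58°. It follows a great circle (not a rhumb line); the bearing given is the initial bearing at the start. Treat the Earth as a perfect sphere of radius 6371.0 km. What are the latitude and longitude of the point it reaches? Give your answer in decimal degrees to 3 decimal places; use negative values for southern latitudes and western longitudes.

latitude 23.214°, longitude 173.483°

δ = 113.7/6371 = 0.017846 rad (1.0225°).
Start latitude φ₁ = 0.422981 rad; initial bearing θ = 3.204075 rad.
sin φ₂ = sin φ₁ cos δ + cos φ₁ sin δ cos θ = (0.410480)(0.999841) + (0.911870)(0.017846)(-0.998049) = 0.394174
φ₂ = asin(0.394174) = 0.405169 rad = 23.214°.
Then Δλ = atan2(-0.001016, 0.838040) = -0.001212 rad, from sin θ sin δ cos φ₁ over cos δ − sin φ₁ sin φ₂.
λ₂ = λ₁ + Δλ = 173.483°.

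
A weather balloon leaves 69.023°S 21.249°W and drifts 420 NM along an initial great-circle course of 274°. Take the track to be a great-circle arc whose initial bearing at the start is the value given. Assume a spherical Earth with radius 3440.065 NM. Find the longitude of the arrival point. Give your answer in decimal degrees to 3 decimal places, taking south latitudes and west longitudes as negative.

The arc subtends δ = 420/3440.065 = 0.122091 rad at the centre.
Converting: φ₁ = -1.204679 rad, θ = 4.782202 rad.
Applying the spherical law of cosines for sides, sin φ₂ = sin φ₁ cos δ + cos φ₁ sin δ cos θ = -0.923732, so φ₂ = -67.478°.
For the longitude increment, Δλ = atan2( sin θ sin δ cos φ₁, cos δ − sin φ₁ sin φ₂ ) = atan2(-0.043493, 0.130045) = -18.492°.
Hence λ₂ = -21.249° + -18.492° = -39.741°.

longitude -39.741°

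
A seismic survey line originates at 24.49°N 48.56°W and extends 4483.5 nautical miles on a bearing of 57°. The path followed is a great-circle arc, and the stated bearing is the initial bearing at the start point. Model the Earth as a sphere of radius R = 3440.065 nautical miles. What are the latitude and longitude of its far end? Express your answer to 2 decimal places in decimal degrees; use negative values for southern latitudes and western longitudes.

Central angle δ = d/R = 1.303318 rad.
Converting: φ₁ = 0.427431 rad, θ = 0.994838 rad.
sin φ₂ = sin φ₁ cos δ + cos φ₁ sin δ cos θ = (0.414534)(0.264300) + (0.910034)(0.964441)(0.544639) = 0.587577
φ₂ = asin(0.587577) = 0.628061 rad = 35.99°.
Δλ = atan2( sin θ sin δ cos φ₁ , cos δ − sin φ₁ sin φ₂ ) = atan2(0.736079, 0.020729) = 1.542642 rad = 88.39°.
λ₂ = λ₁ + Δλ = 39.83°.

latitude 35.99°, longitude 39.83°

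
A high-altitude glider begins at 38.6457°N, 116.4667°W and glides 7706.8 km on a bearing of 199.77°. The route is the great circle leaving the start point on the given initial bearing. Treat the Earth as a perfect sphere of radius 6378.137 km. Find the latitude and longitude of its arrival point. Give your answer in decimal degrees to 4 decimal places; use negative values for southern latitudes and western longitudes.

latitude -27.7609°, longitude -137.4075°

δ = 7706.8/6378.137 = 1.208315 rad (69.2314°).
With φ₁ = 38.6457° = 0.674495 rad and θ = 199.77° = 3.486644 rad:
Applying the spherical law of cosines for sides, sin φ₂ = sin φ₁ cos δ + cos φ₁ sin δ cos θ = -0.465782, so φ₂ = -27.7609°.
Δλ = atan2( sin θ sin δ cos φ₁ , cos δ − sin φ₁ sin φ₂ ) = atan2(-0.247011, 0.645478) = -0.365486 rad = -20.9408°.
λ₂ = -116.4667° + -20.9408° = -137.4075°.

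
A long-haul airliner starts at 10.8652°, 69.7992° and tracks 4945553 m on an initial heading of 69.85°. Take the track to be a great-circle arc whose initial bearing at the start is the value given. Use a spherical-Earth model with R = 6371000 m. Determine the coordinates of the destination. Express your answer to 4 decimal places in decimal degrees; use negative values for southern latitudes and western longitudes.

latitude 21.8095°, longitude 114.9074°

The arc subtends δ = 4945553/6371000 = 0.776260 rad at the centre.
Start latitude φ₁ = 0.189634 rad; initial bearing θ = 1.219112 rad.
Destination latitude: φ₂ = arcsin( sin φ₁ cos δ + cos φ₁ sin δ cos θ ) = arcsin(0.371522) = 21.8095°.
Then Δλ = atan2(0.645943, 0.643507) = 0.787287 rad, from sin θ sin δ cos φ₁ over cos δ − sin φ₁ sin φ₂.
λ₂ = 69.7992° + 45.1082° = 114.9074°.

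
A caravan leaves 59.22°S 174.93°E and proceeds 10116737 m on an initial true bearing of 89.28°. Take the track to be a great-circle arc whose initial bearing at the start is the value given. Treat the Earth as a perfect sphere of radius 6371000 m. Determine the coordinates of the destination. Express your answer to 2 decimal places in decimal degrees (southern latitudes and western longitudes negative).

Central angle δ = d/R = 1.587935 rad.
Converting: φ₁ = -1.033584 rad, θ = 1.558230 rad.
Destination latitude: φ₂ = arcsin( sin φ₁ cos δ + cos φ₁ sin δ cos θ ) = arcsin(0.021154) = 1.21°.
For the longitude increment, Δλ = atan2( sin θ sin δ cos φ₁, cos δ − sin φ₁ sin φ₂ ) = atan2(0.511627, 0.001036) = 89.88°.
λ₂ = 174.93° + 89.88° = 264.81°, normalized to (−180°, 180°] → -95.19°.

latitude 1.21°, longitude -95.19°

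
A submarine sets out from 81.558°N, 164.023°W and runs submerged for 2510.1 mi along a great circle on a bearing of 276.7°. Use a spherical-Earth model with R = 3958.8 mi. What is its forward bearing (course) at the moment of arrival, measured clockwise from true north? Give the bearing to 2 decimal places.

Central angle δ = d/R = 0.634056 rad.
With φ₁ = 81.558° = 1.423456 rad and θ = 276.7° = 4.829326 rad:
sin φ₂ = sin φ₁ cos δ + cos φ₁ sin δ cos θ = (0.989165)(0.805631) + (0.146808)(0.592417)(0.116671) = 0.807049
φ₂ = asin(0.807049) = 0.939138 rad = 53.809°.
Then Δλ = atan2(-0.086378, 0.007326) = -1.486181 rad, from sin θ sin δ cos φ₁ over cos δ − sin φ₁ sin φ₂.
λ₂ = -164.023° + -85.152° = -249.175°, normalized to (−180°, 180°] → 110.825°.
The forward bearing on arrival equals the back-azimuth from the destination plus 180°.
Back-azimuth from P₂ (53.81°, 110.83°) to P₁ (81.56°, -164.02°), with Δλ' = λ₁ − λ₂ = -274.85°: atan2( sin Δλ' cos φ₁ , cos φ₂ sin φ₁ − sin φ₂ cos φ₁ cos Δλ' ) = 14.30°.
Final bearing = (14.30° + 180°) mod 360° = 194.30°.

final bearing 194.30°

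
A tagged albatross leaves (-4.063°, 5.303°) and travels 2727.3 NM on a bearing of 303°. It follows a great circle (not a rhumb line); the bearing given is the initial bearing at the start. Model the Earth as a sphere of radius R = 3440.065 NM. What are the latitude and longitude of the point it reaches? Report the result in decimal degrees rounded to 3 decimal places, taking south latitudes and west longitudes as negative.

latitude 19.710°, longitude -34.086°

Central angle δ = d/R = 0.792805 rad.
With φ₁ = -4.063° = -0.070913 rad and θ = 303° = 5.288348 rad:
Destination latitude: φ₂ = arcsin( sin φ₁ cos δ + cos φ₁ sin δ cos θ ) = arcsin(0.337256) = 19.710°.
For the longitude increment, Δλ = atan2( sin θ sin δ cos φ₁, cos δ − sin φ₁ sin φ₂ ) = atan2(-0.595904, 0.725746) = -39.389°.
λ₂ = 5.303° + -39.389° = -34.086°.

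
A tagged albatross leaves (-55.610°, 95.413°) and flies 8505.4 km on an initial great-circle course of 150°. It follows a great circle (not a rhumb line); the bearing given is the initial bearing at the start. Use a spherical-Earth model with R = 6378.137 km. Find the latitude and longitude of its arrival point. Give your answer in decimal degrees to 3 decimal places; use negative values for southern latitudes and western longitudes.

Central angle δ = d/R = 1.333524 rad.
Start latitude φ₁ = -0.970578 rad; initial bearing θ = 2.617994 rad.
Applying the spherical law of cosines for sides, sin φ₂ = sin φ₁ cos δ + cos φ₁ sin δ cos θ = -0.669414, so φ₂ = -42.022°.
Then Δλ = atan2(0.274499, -0.317357) = 2.428480 rad, from sin θ sin δ cos φ₁ over cos δ − sin φ₁ sin φ₂.
λ₂ = 95.413° + 139.142° = 234.555°, normalized to (−180°, 180°] → -125.445°.

latitude -42.022°, longitude -125.445°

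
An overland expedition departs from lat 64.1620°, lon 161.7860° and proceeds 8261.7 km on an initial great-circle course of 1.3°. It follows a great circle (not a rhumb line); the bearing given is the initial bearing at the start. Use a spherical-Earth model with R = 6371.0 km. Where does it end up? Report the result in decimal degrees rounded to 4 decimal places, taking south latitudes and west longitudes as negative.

Central angle δ = d/R = 1.296767 rad.
Start latitude φ₁ = 1.119838 rad; initial bearing θ = 0.022689 rad.
Destination latitude: φ₂ = arcsin( sin φ₁ cos δ + cos φ₁ sin δ cos θ ) = arcsin(0.663018) = 41.5305°.
Then Δλ = atan2(0.009519, -0.326123) = 3.112413 rad, from sin θ sin δ cos φ₁ over cos δ − sin φ₁ sin φ₂.
λ₂ = 161.7860° + 178.3281° = 340.1141°, normalized to (−180°, 180°] → -19.8859°.

latitude 41.5305°, longitude -19.8859°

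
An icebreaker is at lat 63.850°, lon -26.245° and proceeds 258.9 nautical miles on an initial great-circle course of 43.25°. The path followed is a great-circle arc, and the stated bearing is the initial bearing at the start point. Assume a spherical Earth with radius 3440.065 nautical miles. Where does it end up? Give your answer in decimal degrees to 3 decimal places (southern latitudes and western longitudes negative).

The arc subtends δ = 258.9/3440.065 = 0.075260 rad at the centre.
Converting: φ₁ = 1.114393 rad, θ = 0.754855 rad.
Destination latitude: φ₂ = arcsin( sin φ₁ cos δ + cos φ₁ sin δ cos θ ) = arcsin(0.919239) = 66.815°.
Δλ = atan2( sin θ sin δ cos φ₁ , cos δ − sin φ₁ sin φ₂ ) = atan2(0.022705, 0.172021) = 0.131233 rad = 7.519°.
λ₂ = -26.245° + 7.519° = -18.726°.

latitude 66.815°, longitude -18.726°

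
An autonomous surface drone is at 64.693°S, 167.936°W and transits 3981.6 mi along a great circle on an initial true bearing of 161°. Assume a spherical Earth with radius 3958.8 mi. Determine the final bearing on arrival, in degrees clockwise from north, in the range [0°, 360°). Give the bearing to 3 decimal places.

Angular distance δ = d/R = 3981.6 / 3958.8 = 1.005759 rad.
Converting: φ₁ = -1.129106 rad, θ = 2.809980 rad.
sin φ₂ = sin φ₁ cos δ + cos φ₁ sin δ cos θ = (-0.904030)(0.535447) + (0.427468)(0.844569)(-0.945519) = -0.825418
φ₂ = asin(-0.825418) = -0.970941 rad = -55.631°.
Δλ = atan2( sin θ sin δ cos φ₁ , cos δ − sin φ₁ sin φ₂ ) = atan2(0.117539, -0.210755) = 2.632856 rad = 150.852°.
λ₂ = λ₁ + Δλ = -17.084°.
The forward bearing on arrival equals the back-azimuth from the destination plus 180°.
Back-azimuth from P₂ (-55.631°, -17.084°) to P₁ (-64.693°, -167.936°), with Δλ' = λ₁ − λ₂ = -150.852°: atan2( sin Δλ' cos φ₁ , cos φ₂ sin φ₁ − sin φ₂ cos φ₁ cos Δλ' ) = 194.272°.
Final bearing = (194.272° + 180°) mod 360° = 14.272°.

final bearing 14.272°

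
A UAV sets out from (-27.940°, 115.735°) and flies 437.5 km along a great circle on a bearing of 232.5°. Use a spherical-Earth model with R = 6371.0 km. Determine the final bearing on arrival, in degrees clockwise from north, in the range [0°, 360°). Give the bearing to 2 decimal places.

final bearing 234.26°

The arc subtends δ = 437.5/6371 = 0.068671 rad at the centre.
With φ₁ = -27.940° = -0.487645 rad and θ = 232.5° = 4.057891 rad:
sin φ₂ = sin φ₁ cos δ + cos φ₁ sin δ cos θ = (-0.468547)(0.997643) + (0.883439)(0.068617)(-0.608761) = -0.504345
φ₂ = asin(-0.504345) = -0.528623 rad = -30.288°.
Δλ = atan2( sin θ sin δ cos φ₁ , cos δ − sin φ₁ sin φ₂ ) = atan2(-0.048092, 0.761334) = -0.063084 rad = -3.614°.
λ₂ = λ₁ + Δλ = 112.121°.
The forward bearing on arrival equals the back-azimuth from the destination plus 180°.
Back-azimuth from P₂ (-30.29°, 112.12°) to P₁ (-27.94°, 115.73°), with Δλ' = λ₁ − λ₂ = 3.61°: atan2( sin Δλ' cos φ₁ , cos φ₂ sin φ₁ − sin φ₂ cos φ₁ cos Δλ' ) = 54.26°.
Final bearing = (54.26° + 180°) mod 360° = 234.26°.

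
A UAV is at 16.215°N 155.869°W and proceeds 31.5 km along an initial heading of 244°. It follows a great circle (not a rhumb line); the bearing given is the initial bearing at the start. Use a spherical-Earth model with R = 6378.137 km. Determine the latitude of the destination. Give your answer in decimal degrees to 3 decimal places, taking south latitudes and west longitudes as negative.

latitude 16.091°

Angular distance δ = d/R = 31.5 / 6378.137 = 0.004939 rad.
Converting: φ₁ = 0.283005 rad, θ = 4.258603 rad.
Applying the spherical law of cosines for sides, sin φ₂ = sin φ₁ cos δ + cos φ₁ sin δ cos θ = 0.277160, so φ₂ = 16.091°.
Δλ = atan2( sin θ sin δ cos φ₁ , cos δ − sin φ₁ sin φ₂ ) = atan2(-0.004262, 0.922593) = -0.004620 rad = -0.265°.
λ₂ = -155.869° + -0.265° = -156.134°.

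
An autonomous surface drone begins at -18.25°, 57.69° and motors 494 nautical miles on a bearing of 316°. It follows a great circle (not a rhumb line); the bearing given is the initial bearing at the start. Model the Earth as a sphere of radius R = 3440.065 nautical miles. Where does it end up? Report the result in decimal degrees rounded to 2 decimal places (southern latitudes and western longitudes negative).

δ = 494/3440.065 = 0.143602 rad (8.2278°).
With φ₁ = -18.25° = -0.318523 rad and θ = 316° = 5.515240 rad:
Destination latitude: φ₂ = arcsin( sin φ₁ cos δ + cos φ₁ sin δ cos θ ) = arcsin(-0.212175) = -12.25°.
For the longitude increment, Δλ = atan2( sin θ sin δ cos φ₁, cos δ − sin φ₁ sin φ₂ ) = atan2(-0.094411, 0.923262) = -5.84°.
Hence λ₂ = 57.69° + -5.84° = 51.85°.

latitude -12.25°, longitude 51.85°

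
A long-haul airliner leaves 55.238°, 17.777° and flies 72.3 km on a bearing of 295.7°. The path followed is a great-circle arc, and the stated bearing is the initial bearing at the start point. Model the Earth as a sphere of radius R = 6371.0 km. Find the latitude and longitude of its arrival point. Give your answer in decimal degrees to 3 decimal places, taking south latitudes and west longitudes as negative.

δ = 72.3/6371 = 0.011348 rad (0.6502°).
With φ₁ = 55.238° = 0.964085 rad and θ = 295.7° = 5.160939 rad:
sin φ₂ = sin φ₁ cos δ + cos φ₁ sin δ cos θ = (0.821528)(0.999936) + (0.570169)(0.011348)(0.433659) = 0.824281
φ₂ = asin(0.824281) = 0.968930 rad = 55.516°.
Then Δλ = atan2(-0.005830, 0.322766) = -0.018061 rad, from sin θ sin δ cos φ₁ over cos δ − sin φ₁ sin φ₂.
λ₂ = 17.777° + -1.035° = 16.742°.

latitude 55.516°, longitude 16.742°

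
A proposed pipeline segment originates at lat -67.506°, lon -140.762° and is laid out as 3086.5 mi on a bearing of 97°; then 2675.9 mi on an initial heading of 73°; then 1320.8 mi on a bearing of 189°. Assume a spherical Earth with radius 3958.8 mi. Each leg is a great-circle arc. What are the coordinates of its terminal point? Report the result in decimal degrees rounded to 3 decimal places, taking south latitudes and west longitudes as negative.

latitude -42.764°, longitude -29.329°

Apply the spherical direct solution leg by leg, carrying full precision between legs.
Leg 1: from (-67.506°, -140.762°), δ = 3086.5/3958.8 = 0.779655 rad, θ = 97° → φ = -43.617°, λ = -66.217°.
Leg 2: from (-43.617°, -66.217°), δ = 2675.9/3958.8 = 0.675937 rad, θ = 73° → φ = -23.937°, λ = -25.328°.
Leg 3: from (-23.937°, -25.328°), δ = 1320.8/3958.8 = 0.333636 rad, θ = 189° → φ = -42.764°, λ = -29.329°.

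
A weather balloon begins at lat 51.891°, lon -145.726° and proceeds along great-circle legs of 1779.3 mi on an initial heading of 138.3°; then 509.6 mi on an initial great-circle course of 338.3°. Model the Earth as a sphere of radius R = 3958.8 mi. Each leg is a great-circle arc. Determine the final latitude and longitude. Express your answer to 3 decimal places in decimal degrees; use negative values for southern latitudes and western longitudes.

Apply the spherical direct solution leg by leg, carrying full precision between legs.
Leg 1: from (51.891°, -145.726°), δ = 1779.3/3958.8 = 0.449454 rad, θ = 138.3° → φ = 30.563°, λ = -126.113°.
Leg 2: from (30.563°, -126.113°), δ = 509.6/3958.8 = 0.128726 rad, θ = 338.3° → φ = 37.372°, λ = -129.537°.

latitude 37.372°, longitude -129.537°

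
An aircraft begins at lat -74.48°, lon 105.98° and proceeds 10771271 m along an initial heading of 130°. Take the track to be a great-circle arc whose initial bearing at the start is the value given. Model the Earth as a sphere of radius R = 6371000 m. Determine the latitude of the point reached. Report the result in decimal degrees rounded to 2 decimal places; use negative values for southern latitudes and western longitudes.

Angular distance δ = d/R = 10771271 / 6371000 = 1.690672 rad.
With φ₁ = -74.48° = -1.299921 rad and θ = 130° = 2.268928 rad:
Destination latitude: φ₂ = arcsin( sin φ₁ cos δ + cos φ₁ sin δ cos θ ) = arcsin(-0.055531) = -3.18°.
Then Δλ = atan2(0.203503, -0.173095) = 2.275625 rad, from sin θ sin δ cos φ₁ over cos δ − sin φ₁ sin φ₂.
λ₂ = 105.98° + 130.38° = 236.36°, normalized to (−180°, 180°] → -123.64°.

latitude -3.18°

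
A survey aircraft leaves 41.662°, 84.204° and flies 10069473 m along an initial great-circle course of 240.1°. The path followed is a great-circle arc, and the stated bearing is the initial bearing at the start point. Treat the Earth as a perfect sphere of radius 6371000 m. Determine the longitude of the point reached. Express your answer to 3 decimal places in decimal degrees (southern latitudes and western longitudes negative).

The arc subtends δ = 10069473/6371000 = 1.580517 rad at the centre.
Start latitude φ₁ = 0.727139 rad; initial bearing θ = 4.190536 rad.
Applying the spherical law of cosines for sides, sin φ₂ = sin φ₁ cos δ + cos φ₁ sin δ cos θ = -0.378854, so φ₂ = -22.263°.
Δλ = atan2( sin θ sin δ cos φ₁ , cos δ − sin φ₁ sin φ₂ ) = atan2(-0.647610, 0.242117) = -1.213023 rad = -69.501°.
λ₂ = 84.204° + -69.501° = 14.703°.

longitude 14.703°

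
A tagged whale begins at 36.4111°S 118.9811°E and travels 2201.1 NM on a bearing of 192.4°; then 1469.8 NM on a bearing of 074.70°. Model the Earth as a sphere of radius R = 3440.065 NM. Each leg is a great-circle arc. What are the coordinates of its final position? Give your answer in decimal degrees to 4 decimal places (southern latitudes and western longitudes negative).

latitude -55.5732°, longitude 140.7919°

Apply the spherical direct solution leg by leg, carrying full precision between legs.
Leg 1: from (-36.4111°, 118.9811°), δ = 2201.1/3440.065 = 0.639843 rad, θ = 192.4° → φ = -70.9895°, λ = 95.8024°.
Leg 2: from (-70.9895°, 95.8024°), δ = 1469.8/3440.065 = 0.427259 rad, θ = 74.7° → φ = -55.5732°, λ = 140.7919°.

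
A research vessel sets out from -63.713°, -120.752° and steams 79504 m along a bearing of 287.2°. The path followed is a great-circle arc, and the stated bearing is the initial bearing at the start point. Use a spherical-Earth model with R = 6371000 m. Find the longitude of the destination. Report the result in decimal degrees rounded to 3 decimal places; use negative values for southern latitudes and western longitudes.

longitude -122.283°

Angular distance δ = d/R = 79504 / 6371000 = 0.012479 rad.
Converting: φ₁ = -1.112002 rad, θ = 5.012586 rad.
Destination latitude: φ₂ = arcsin( sin φ₁ cos δ + cos φ₁ sin δ cos θ ) = arcsin(-0.894883) = -63.493°.
Δλ = atan2( sin θ sin δ cos φ₁ , cos δ − sin φ₁ sin φ₂ ) = atan2(-0.005279, 0.197582) = -0.026713 rad = -1.531°.
Hence λ₂ = -120.752° + -1.531° = -122.283°.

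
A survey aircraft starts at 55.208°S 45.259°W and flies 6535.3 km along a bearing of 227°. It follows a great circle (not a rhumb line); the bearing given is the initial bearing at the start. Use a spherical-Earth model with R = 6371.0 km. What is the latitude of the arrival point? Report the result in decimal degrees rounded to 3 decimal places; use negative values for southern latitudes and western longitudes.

Angular distance δ = d/R = 6535.3 / 6371 = 1.025789 rad.
Converting: φ₁ = -0.963561 rad, θ = 3.961897 rad.
Applying the spherical law of cosines for sides, sin φ₂ = sin φ₁ cos δ + cos φ₁ sin δ cos θ = -0.758514, so φ₂ = -49.333°.
Δλ = atan2( sin θ sin δ cos φ₁ , cos δ − sin φ₁ sin φ₂ ) = atan2(-0.356851, -0.104489) = -1.855643 rad = -106.321°.
λ₂ = -45.259° + -106.321° = -151.580°.

latitude -49.333°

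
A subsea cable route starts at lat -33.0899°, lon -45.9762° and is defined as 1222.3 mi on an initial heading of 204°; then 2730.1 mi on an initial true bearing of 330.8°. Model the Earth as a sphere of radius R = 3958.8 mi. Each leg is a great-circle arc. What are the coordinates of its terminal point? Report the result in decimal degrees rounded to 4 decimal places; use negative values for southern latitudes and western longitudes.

latitude -12.4193°, longitude -75.3292°

Apply the spherical direct solution leg by leg, carrying full precision between legs.
Leg 1: from (-33.0899°, -45.9762°), δ = 1222.3/3958.8 = 0.308755 rad, θ = 204° → φ = -48.8262°, λ = -56.7970°.
Leg 2: from (-48.8262°, -56.7970°), δ = 2730.1/3958.8 = 0.689628 rad, θ = 330.8° → φ = -12.4193°, λ = -75.3292°.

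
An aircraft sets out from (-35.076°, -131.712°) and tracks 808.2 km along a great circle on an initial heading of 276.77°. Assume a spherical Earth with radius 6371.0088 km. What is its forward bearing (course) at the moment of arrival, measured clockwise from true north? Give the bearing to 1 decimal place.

The arc subtends δ = 808.2/6371.0088 = 0.126856 rad at the centre.
Start latitude φ₁ = -0.612192 rad; initial bearing θ = 4.830548 rad.
Applying the spherical law of cosines for sides, sin φ₂ = sin φ₁ cos δ + cos φ₁ sin δ cos θ = -0.557839, so φ₂ = -33.906°.
Δλ = atan2( sin θ sin δ cos φ₁ , cos δ − sin φ₁ sin φ₂ ) = atan2(-0.102817, 0.671395) = -0.151959 rad = -8.707°.
λ₂ = -131.712° + -8.707° = -140.419°.
The forward bearing on arrival equals the back-azimuth from the destination plus 180°.
Back-azimuth from P₂ (-33.9°, -140.4°) to P₁ (-35.1°, -131.7°), with Δλ' = λ₁ − λ₂ = 8.7°: atan2( sin Δλ' cos φ₁ , cos φ₂ sin φ₁ − sin φ₂ cos φ₁ cos Δλ' ) = 101.7°.
Final bearing = (101.7° + 180°) mod 360° = 281.7°.

final bearing 281.7°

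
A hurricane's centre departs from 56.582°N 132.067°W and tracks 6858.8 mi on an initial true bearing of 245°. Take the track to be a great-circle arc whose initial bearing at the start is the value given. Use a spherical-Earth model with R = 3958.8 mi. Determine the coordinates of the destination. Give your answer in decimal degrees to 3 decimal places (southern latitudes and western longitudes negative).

The arc subtends δ = 6858.8/3958.8 = 1.732545 rad at the centre.
With φ₁ = 56.582° = 0.987542 rad and θ = 245° = 4.276057 rad:
sin φ₂ = sin φ₁ cos δ + cos φ₁ sin δ cos θ = (0.834675)(-0.161045) + (0.550743)(0.986947)(-0.422618) = -0.364136
φ₂ = asin(-0.364136) = -0.372705 rad = -21.354°.
Then Δλ = atan2(-0.492627, 0.142890) = -1.288486 rad, from sin θ sin δ cos φ₁ over cos δ − sin φ₁ sin φ₂.
λ₂ = -132.067° + -73.825° = -205.892°, normalized to (−180°, 180°] → 154.108°.

latitude -21.354°, longitude 154.108°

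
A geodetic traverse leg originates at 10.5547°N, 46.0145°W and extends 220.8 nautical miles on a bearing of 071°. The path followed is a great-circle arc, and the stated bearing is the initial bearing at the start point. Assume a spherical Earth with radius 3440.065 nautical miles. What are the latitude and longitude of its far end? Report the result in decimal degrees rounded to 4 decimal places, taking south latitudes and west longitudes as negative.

Central angle δ = d/R = 0.064185 rad.
Converting: φ₁ = 0.184214 rad, θ = 1.239184 rad.
Destination latitude: φ₂ = arcsin( sin φ₁ cos δ + cos φ₁ sin δ cos θ ) = arcsin(0.203326) = 11.7315°.
For the longitude increment, Δλ = atan2( sin θ sin δ cos φ₁, cos δ − sin φ₁ sin φ₂ ) = atan2(0.059620, 0.960697) = 3.5512°.
Hence λ₂ = -46.0145° + 3.5512° = -42.4633°.

latitude 11.7315°, longitude -42.4633°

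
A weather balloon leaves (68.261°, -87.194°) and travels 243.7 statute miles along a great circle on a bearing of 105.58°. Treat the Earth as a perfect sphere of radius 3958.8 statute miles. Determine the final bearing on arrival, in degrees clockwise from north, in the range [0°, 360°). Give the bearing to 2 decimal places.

Central angle δ = d/R = 0.061559 rad.
With φ₁ = 68.261° = 1.191379 rad and θ = 105.58° = 1.842719 rad:
sin φ₂ = sin φ₁ cos δ + cos φ₁ sin δ cos θ = (0.928881)(0.998106) + (0.370379)(0.061520)(-0.268584) = 0.921001
φ₂ = asin(0.921001) = 1.170643 rad = 67.073°.
For the longitude increment, Δλ = atan2( sin θ sin δ cos φ₁, cos δ − sin φ₁ sin φ₂ ) = atan2(0.021949, 0.142605) = 8.750°.
λ₂ = -87.194° + 8.750° = -78.444°.
The forward bearing on arrival equals the back-azimuth from the destination plus 180°.
Back-azimuth from P₂ (67.07°, -78.44°) to P₁ (68.26°, -87.19°), with Δλ' = λ₁ − λ₂ = -8.75°: atan2( sin Δλ' cos φ₁ , cos φ₂ sin φ₁ − sin φ₂ cos φ₁ cos Δλ' ) = 293.68°.
Final bearing = (293.68° + 180°) mod 360° = 113.68°.

final bearing 113.68°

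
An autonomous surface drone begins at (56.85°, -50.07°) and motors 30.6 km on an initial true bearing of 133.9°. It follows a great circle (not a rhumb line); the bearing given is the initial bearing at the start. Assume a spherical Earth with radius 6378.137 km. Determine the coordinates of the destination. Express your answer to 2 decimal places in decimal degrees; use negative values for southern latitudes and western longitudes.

latitude 56.66°, longitude -49.71°

The arc subtends δ = 30.6/6378.137 = 0.004798 rad at the centre.
With φ₁ = 56.85° = 0.992220 rad and θ = 133.9° = 2.336996 rad:
sin φ₂ = sin φ₁ cos δ + cos φ₁ sin δ cos θ = (0.837242)(0.999988) + (0.546833)(0.004798)(-0.693402) = 0.835413
φ₂ = asin(0.835413) = 0.988884 rad = 56.66°.
Δλ = atan2( sin θ sin δ cos φ₁ , cos δ − sin φ₁ sin φ₂ ) = atan2(0.001890, 0.300546) = 0.006290 rad = 0.36°.
λ₂ = -50.07° + 0.36° = -49.71°.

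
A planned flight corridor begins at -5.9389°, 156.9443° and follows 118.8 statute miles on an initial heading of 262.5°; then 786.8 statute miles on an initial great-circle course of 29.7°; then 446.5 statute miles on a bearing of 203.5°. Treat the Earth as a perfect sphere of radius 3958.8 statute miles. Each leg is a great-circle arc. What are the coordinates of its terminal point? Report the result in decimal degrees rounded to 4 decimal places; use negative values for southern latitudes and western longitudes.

Apply the spherical direct solution leg by leg, carrying full precision between legs.
Leg 1: from (-5.9389°, 156.9443°), δ = 118.8/3958.8 = 0.030009 rad, θ = 262.5° → φ = -6.1607°, λ = 155.2297°.
Leg 2: from (-6.1607°, 155.2297°), δ = 786.8/3958.8 = 0.198747 rad, θ = 29.7° → φ = 3.7446°, λ = 160.8556°.
Leg 3: from (3.7446°, 160.8556°), δ = 446.5/3958.8 = 0.112787 rad, θ = 203.5° → φ = -2.1834°, λ = 158.2816°.

latitude -2.1834°, longitude 158.2816°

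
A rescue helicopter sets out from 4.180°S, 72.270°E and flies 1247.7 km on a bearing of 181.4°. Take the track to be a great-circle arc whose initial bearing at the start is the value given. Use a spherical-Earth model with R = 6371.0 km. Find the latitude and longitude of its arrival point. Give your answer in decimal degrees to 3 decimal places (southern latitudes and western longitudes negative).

δ = 1247.7/6371 = 0.195841 rad (11.2208°).
With φ₁ = -4.180° = -0.072955 rad and θ = 181.4° = 3.166027 rad:
Destination latitude: φ₂ = arcsin( sin φ₁ cos δ + cos φ₁ sin δ cos θ ) = arcsin(-0.265512) = -15.397°.
Δλ = atan2( sin θ sin δ cos φ₁ , cos δ − sin φ₁ sin φ₂ ) = atan2(-0.004742, 0.961531) = -0.004931 rad = -0.283°.
Hence λ₂ = 72.270° + -0.283° = 71.987°.

latitude -15.397°, longitude 71.987°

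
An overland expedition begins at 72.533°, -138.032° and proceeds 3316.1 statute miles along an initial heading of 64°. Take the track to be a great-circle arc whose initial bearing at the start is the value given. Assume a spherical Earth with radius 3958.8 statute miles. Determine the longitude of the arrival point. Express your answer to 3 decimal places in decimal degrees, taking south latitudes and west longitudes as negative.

Angular distance δ = d/R = 3316.1 / 3958.8 = 0.837653 rad.
Converting: φ₁ = 1.265940 rad, θ = 1.117011 rad.
sin φ₂ = sin φ₁ cos δ + cos φ₁ sin δ cos θ = (0.953890)(0.669209) + (0.300156)(0.743074)(0.438371) = 0.736125
φ₂ = asin(0.736125) = 0.827328 rad = 47.402°.
Δλ = atan2( sin θ sin δ cos φ₁ , cos δ − sin φ₁ sin φ₂ ) = atan2(0.200466, -0.032974) = 1.733822 rad = 99.341°.
λ₂ = λ₁ + Δλ = -38.691°.

longitude -38.691°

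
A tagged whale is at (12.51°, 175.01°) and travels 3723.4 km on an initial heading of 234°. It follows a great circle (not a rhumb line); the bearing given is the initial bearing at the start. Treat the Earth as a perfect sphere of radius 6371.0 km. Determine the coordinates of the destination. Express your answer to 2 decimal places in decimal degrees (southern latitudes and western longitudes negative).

The arc subtends δ = 3723.4/6371 = 0.584429 rad at the centre.
With φ₁ = 12.51° = 0.218341 rad and θ = 234° = 4.084070 rad:
sin φ₂ = sin φ₁ cos δ + cos φ₁ sin δ cos θ = (0.216610)(0.834027) + (0.976258)(0.551724)(-0.587785) = -0.135937
φ₂ = asin(-0.135937) = -0.136359 rad = -7.81°.
For the longitude increment, Δλ = atan2( sin θ sin δ cos φ₁, cos δ − sin φ₁ sin φ₂ ) = atan2(-0.435757, 0.863472) = -26.78°.
λ₂ = 175.01° + -26.78° = 148.23°.

latitude -7.81°, longitude 148.23°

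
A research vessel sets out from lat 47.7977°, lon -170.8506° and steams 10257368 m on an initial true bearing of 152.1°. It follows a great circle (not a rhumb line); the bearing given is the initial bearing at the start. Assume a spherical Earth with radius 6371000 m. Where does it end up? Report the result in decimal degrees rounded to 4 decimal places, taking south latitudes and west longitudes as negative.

latitude -38.4809°, longitude -134.1743°

The arc subtends δ = 10257368/6371000 = 1.610009 rad at the centre.
Converting: φ₁ = 0.834227 rad, θ = 2.654646 rad.
Applying the spherical law of cosines for sides, sin φ₂ = sin φ₁ cos δ + cos φ₁ sin δ cos θ = -0.622254, so φ₂ = -38.4809°.
For the longitude increment, Δλ = atan2( sin θ sin δ cos φ₁, cos δ − sin φ₁ sin φ₂ ) = atan2(0.314090, 0.421749) = 36.6763°.
λ₂ = λ₁ + Δλ = -134.1743°.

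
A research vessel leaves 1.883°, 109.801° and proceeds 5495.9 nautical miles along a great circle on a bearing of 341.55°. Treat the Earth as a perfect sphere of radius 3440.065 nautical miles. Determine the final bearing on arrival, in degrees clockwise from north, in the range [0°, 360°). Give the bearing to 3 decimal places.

δ = 5495.9/3440.065 = 1.597615 rad (91.5366°).
Start latitude φ₁ = 0.032865 rad; initial bearing θ = 5.961172 rad.
Applying the spherical law of cosines for sides, sin φ₂ = sin φ₁ cos δ + cos φ₁ sin δ cos θ = 0.946866, so φ₂ = 71.239°.
For the longitude increment, Δλ = atan2( sin θ sin δ cos φ₁, cos δ − sin φ₁ sin φ₂ ) = atan2(-0.316192, -0.057928) = -100.382°.
Hence λ₂ = 109.801° + -100.382° = 9.419°.
The forward bearing on arrival equals the back-azimuth from the destination plus 180°.
Back-azimuth from P₂ (71.239°, 9.419°) to P₁ (1.883°, 109.801°), with Δλ' = λ₁ − λ₂ = 100.382°: atan2( sin Δλ' cos φ₁ , cos φ₂ sin φ₁ − sin φ₂ cos φ₁ cos Δλ' ) = 79.562°.
Final bearing = (79.562° + 180°) mod 360° = 259.562°.

final bearing 259.562°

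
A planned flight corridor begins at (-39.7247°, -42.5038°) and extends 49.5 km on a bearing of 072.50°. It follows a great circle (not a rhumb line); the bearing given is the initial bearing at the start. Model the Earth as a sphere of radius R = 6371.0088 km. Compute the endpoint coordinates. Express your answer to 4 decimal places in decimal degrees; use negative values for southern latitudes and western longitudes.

latitude -39.5895°, longitude -41.9529°

Central angle δ = d/R = 0.007770 rad.
Start latitude φ₁ = -0.693327 rad; initial bearing θ = 1.265364 rad.
Applying the spherical law of cosines for sides, sin φ₂ = sin φ₁ cos δ + cos φ₁ sin δ cos θ = -0.637283, so φ₂ = -39.5895°.
Then Δλ = atan2(0.005699, 0.592682) = 0.009616 rad, from sin θ sin δ cos φ₁ over cos δ − sin φ₁ sin φ₂.
λ₂ = -42.5038° + 0.5509° = -41.9529°.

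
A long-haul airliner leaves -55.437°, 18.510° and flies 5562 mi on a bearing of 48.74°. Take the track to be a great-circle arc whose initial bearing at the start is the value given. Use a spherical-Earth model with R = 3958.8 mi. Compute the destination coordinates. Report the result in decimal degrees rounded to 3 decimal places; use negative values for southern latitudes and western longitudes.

Angular distance δ = d/R = 5562 / 3958.8 = 1.404971 rad.
With φ₁ = -55.437° = -0.967558 rad and θ = 48.74° = 0.850673 rad:
Destination latitude: φ₂ = arcsin( sin φ₁ cos δ + cos φ₁ sin δ cos θ ) = arcsin(0.233065) = 13.478°.
Δλ = atan2( sin θ sin δ cos φ₁ , cos δ − sin φ₁ sin φ₂ ) = atan2(0.420613, 0.356996) = 0.867027 rad = 49.677°.
λ₂ = λ₁ + Δλ = 68.187°.

latitude 13.478°, longitude 68.187°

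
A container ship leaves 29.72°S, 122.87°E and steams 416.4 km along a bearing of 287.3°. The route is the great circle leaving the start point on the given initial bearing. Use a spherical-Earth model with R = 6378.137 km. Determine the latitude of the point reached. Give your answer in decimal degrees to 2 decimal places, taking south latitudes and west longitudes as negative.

δ = 416.4/6378.137 = 0.065286 rad (3.7406°).
Start latitude φ₁ = -0.518712 rad; initial bearing θ = 5.014331 rad.
Destination latitude: φ₂ = arcsin( sin φ₁ cos δ + cos φ₁ sin δ cos θ ) = arcsin(-0.477857) = -28.55°.
Then Δλ = atan2(-0.054094, 0.760966) = -0.070967 rad, from sin θ sin δ cos φ₁ over cos δ − sin φ₁ sin φ₂.
λ₂ = 122.87° + -4.07° = 118.80°.

latitude -28.55°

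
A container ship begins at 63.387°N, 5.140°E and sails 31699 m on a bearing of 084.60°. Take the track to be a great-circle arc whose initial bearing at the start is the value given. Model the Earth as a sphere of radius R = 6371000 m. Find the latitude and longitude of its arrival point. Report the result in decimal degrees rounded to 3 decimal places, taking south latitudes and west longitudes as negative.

The arc subtends δ = 31699/6371000 = 0.004976 rad at the centre.
Start latitude φ₁ = 1.106312 rad; initial bearing θ = 1.476549 rad.
Applying the spherical law of cosines for sides, sin φ₂ = sin φ₁ cos δ + cos φ₁ sin δ cos θ = 0.894251, so φ₂ = 63.412°.
Δλ = atan2( sin θ sin δ cos φ₁ , cos δ − sin φ₁ sin φ₂ ) = atan2(0.002219, 0.200480) = 0.011068 rad = 0.634°.
λ₂ = 5.140° + 0.634° = 5.774°.

latitude 63.412°, longitude 5.774°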